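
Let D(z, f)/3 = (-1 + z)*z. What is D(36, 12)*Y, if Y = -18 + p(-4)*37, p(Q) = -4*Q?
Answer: 2169720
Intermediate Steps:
D(z, f) = 3*z*(-1 + z) (D(z, f) = 3*((-1 + z)*z) = 3*(z*(-1 + z)) = 3*z*(-1 + z))
Y = 574 (Y = -18 - 4*(-4)*37 = -18 + 16*37 = -18 + 592 = 574)
D(36, 12)*Y = (3*36*(-1 + 36))*574 = (3*36*35)*574 = 3780*574 = 2169720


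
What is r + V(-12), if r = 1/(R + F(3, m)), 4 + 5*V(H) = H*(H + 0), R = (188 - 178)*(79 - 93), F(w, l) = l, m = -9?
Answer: 4171/149 ≈ 27.993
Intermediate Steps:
R = -140 (R = 10*(-14) = -140)
V(H) = -⅘ + H²/5 (V(H) = -⅘ + (H*(H + 0))/5 = -⅘ + (H*H)/5 = -⅘ + H²/5)
r = -1/149 (r = 1/(-140 - 9) = 1/(-149) = -1/149 ≈ -0.0067114)
r + V(-12) = -1/149 + (-⅘ + (⅕)*(-12)²) = -1/149 + (-⅘ + (⅕)*144) = -1/149 + (-⅘ + 144/5) = -1/149 + 28 = 4171/149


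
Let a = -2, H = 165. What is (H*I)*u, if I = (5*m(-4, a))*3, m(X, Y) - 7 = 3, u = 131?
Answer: 3242250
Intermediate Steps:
m(X, Y) = 10 (m(X, Y) = 7 + 3 = 10)
I = 150 (I = (5*10)*3 = 50*3 = 150)
(H*I)*u = (165*150)*131 = 24750*131 = 3242250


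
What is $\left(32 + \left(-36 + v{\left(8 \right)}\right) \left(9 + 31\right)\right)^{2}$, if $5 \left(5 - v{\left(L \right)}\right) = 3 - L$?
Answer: $1364224$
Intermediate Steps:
$v{\left(L \right)} = \frac{22}{5} + \frac{L}{5}$ ($v{\left(L \right)} = 5 - \frac{3 - L}{5} = 5 + \left(- \frac{3}{5} + \frac{L}{5}\right) = \frac{22}{5} + \frac{L}{5}$)
$\left(32 + \left(-36 + v{\left(8 \right)}\right) \left(9 + 31\right)\right)^{2} = \left(32 + \left(-36 + \left(\frac{22}{5} + \frac{1}{5} \cdot 8\right)\right) \left(9 + 31\right)\right)^{2} = \left(32 + \left(-36 + \left(\frac{22}{5} + \frac{8}{5}\right)\right) 40\right)^{2} = \left(32 + \left(-36 + 6\right) 40\right)^{2} = \left(32 - 1200\right)^{2} = \left(-1168\right)^{2} = 1364224$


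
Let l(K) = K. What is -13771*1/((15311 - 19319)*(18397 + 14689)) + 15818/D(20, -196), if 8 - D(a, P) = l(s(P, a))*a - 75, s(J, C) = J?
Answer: 2097659352097/530832578064 ≈ 3.9516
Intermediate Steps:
D(a, P) = 83 - P*a (D(a, P) = 8 - (P*a - 75) = 8 - (-75 + P*a) = 8 + (75 - P*a) = 83 - P*a)
-13771*1/((15311 - 19319)*(18397 + 14689)) + 15818/D(20, -196) = -13771*1/((15311 - 19319)*(18397 + 14689)) + 15818/(83 - 1*(-196)*20) = -13771/(33086*(-4008)) + 15818/(83 + 3920) = -13771/(-132608688) + 15818/4003 = -13771*(-1/132608688) + 15818*(1/4003) = 13771/132608688 + 15818/4003 = 2097659352097/530832578064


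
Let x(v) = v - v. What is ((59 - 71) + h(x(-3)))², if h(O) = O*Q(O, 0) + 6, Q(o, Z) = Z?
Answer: 36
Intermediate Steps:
x(v) = 0
h(O) = 6 (h(O) = O*0 + 6 = 0 + 6 = 6)
((59 - 71) + h(x(-3)))² = ((59 - 71) + 6)² = (-12 + 6)² = (-6)² = 36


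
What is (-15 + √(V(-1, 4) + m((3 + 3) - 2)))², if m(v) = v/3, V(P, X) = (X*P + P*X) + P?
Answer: (45 - I*√69)²/9 ≈ 217.33 - 83.066*I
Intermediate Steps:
V(P, X) = P + 2*P*X (V(P, X) = (P*X + P*X) + P = 2*P*X + P = P + 2*P*X)
m(v) = v/3 (m(v) = v*(⅓) = v/3)
(-15 + √(V(-1, 4) + m((3 + 3) - 2)))² = (-15 + √(-(1 + 2*4) + ((3 + 3) - 2)/3))² = (-15 + √(-(1 + 8) + (6 - 2)/3))² = (-15 + √(-1*9 + (⅓)*4))² = (-15 + √(-9 + 4/3))² = (-15 + √(-23/3))² = (-15 + I*√69/3)²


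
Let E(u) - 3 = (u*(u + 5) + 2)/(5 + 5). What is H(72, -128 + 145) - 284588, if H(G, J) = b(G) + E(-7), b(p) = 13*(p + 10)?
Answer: -1417587/5 ≈ -2.8352e+5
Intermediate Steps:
b(p) = 130 + 13*p (b(p) = 13*(10 + p) = 130 + 13*p)
E(u) = 16/5 + u*(5 + u)/10 (E(u) = 3 + (u*(u + 5) + 2)/(5 + 5) = 3 + (u*(5 + u) + 2)/10 = 3 + (2 + u*(5 + u))*(⅒) = 3 + (⅕ + u*(5 + u)/10) = 16/5 + u*(5 + u)/10)
H(G, J) = 673/5 + 13*G (H(G, J) = (130 + 13*G) + (16/5 + (½)*(-7) + (⅒)*(-7)²) = (130 + 13*G) + (16/5 - 7/2 + (⅒)*49) = (130 + 13*G) + (16/5 - 7/2 + 49/10) = (130 + 13*G) + 23/5 = 673/5 + 13*G)
H(72, -128 + 145) - 284588 = (673/5 + 13*72) - 284588 = (673/5 + 936) - 284588 = 5353/5 - 284588 = -1417587/5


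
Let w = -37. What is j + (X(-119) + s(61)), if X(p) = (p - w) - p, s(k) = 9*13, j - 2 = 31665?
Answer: 31821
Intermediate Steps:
j = 31667 (j = 2 + 31665 = 31667)
s(k) = 117
X(p) = 37 (X(p) = (p - 1*(-37)) - p = (p + 37) - p = (37 + p) - p = 37)
j + (X(-119) + s(61)) = 31667 + (37 + 117) = 31667 + 154 = 31821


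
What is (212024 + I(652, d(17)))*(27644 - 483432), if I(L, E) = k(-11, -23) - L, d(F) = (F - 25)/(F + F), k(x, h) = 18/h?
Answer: -2215830681944/23 ≈ -9.6340e+10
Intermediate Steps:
d(F) = (-25 + F)/(2*F) (d(F) = (-25 + F)/((2*F)) = (-25 + F)*(1/(2*F)) = (-25 + F)/(2*F))
I(L, E) = -18/23 - L (I(L, E) = 18/(-23) - L = 18*(-1/23) - L = -18/23 - L)
(212024 + I(652, d(17)))*(27644 - 483432) = (212024 + (-18/23 - 1*652))*(27644 - 483432) = (212024 + (-18/23 - 652))*(-455788) = (212024 - 15014/23)*(-455788) = (4861538/23)*(-455788) = -2215830681944/23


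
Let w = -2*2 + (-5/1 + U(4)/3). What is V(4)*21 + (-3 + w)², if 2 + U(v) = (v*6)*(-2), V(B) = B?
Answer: 8152/9 ≈ 905.78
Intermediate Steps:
U(v) = -2 - 12*v (U(v) = -2 + (v*6)*(-2) = -2 + (6*v)*(-2) = -2 - 12*v)
w = -77/3 (w = -2*2 + (-5/1 + (-2 - 12*4)/3) = -4 + (-5*1 + (-2 - 48)*(⅓)) = -4 + (-5 - 50*⅓) = -4 + (-5 - 50/3) = -4 - 65/3 = -77/3 ≈ -25.667)
V(4)*21 + (-3 + w)² = 4*21 + (-3 - 77/3)² = 84 + (-86/3)² = 84 + 7396/9 = 8152/9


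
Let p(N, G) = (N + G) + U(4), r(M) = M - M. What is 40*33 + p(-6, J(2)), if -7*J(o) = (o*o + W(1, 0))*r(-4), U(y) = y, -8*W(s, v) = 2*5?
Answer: 1318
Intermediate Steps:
W(s, v) = -5/4
r(M) = 0
J(o) = 0 (J(o) = -(o*o - 5/4)*0/7 = -(o² - 5/4)*0/7 = -(-5/4 + o²)*0/7 = -⅐*0 = 0)
p(N, G) = 4 + G + N (p(N, G) = (N + G) + 4 = (G + N) + 4 = 4 + G + N)
40*33 + p(-6, J(2)) = 40*33 + (4 + 0 - 6) = 1320 - 2 = 1318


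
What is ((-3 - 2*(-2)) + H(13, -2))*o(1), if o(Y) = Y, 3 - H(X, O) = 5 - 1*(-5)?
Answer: -6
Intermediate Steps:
H(X, O) = -7 (H(X, O) = 3 - (5 - 1*(-5)) = 3 - (5 + 5) = 3 - 1*10 = 3 - 10 = -7)
((-3 - 2*(-2)) + H(13, -2))*o(1) = ((-3 - 2*(-2)) - 7)*1 = ((-3 + 4) - 7)*1 = (1 - 7)*1 = -6*1 = -6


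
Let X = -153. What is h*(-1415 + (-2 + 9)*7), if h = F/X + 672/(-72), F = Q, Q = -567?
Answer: 392042/51 ≈ 7687.1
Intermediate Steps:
F = -567
h = -287/51 (h = -567/(-153) + 672/(-72) = -567*(-1/153) + 672*(-1/72) = 63/17 - 28/3 = -287/51 ≈ -5.6274)
h*(-1415 + (-2 + 9)*7) = -287*(-1415 + (-2 + 9)*7)/51 = -287*(-1415 + 7*7)/51 = -287*(-1415 + 49)/51 = -287/51*(-1366) = 392042/51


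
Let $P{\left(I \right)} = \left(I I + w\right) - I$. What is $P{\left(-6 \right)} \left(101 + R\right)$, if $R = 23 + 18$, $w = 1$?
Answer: $6106$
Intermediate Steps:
$P{\left(I \right)} = 1 + I^{2} - I$ ($P{\left(I \right)} = \left(I I + 1\right) - I = \left(I^{2} + 1\right) - I = \left(1 + I^{2}\right) - I = 1 + I^{2} - I$)
$R = 41$
$P{\left(-6 \right)} \left(101 + R\right) = \left(1 + \left(-6\right)^{2} - -6\right) \left(101 + 41\right) = \left(1 + 36 + 6\right) 142 = 43 \cdot 142 = 6106$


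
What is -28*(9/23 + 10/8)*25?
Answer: -26425/23 ≈ -1148.9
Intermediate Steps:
-28*(9/23 + 10/8)*25 = -28*(9*(1/23) + 10*(⅛))*25 = -28*(9/23 + 5/4)*25 = -28*151/92*25 = -1057/23*25 = -26425/23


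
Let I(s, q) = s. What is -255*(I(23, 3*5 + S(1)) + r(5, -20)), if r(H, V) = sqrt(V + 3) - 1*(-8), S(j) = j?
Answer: -7905 - 255*I*sqrt(17) ≈ -7905.0 - 1051.4*I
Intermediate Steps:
r(H, V) = 8 + sqrt(3 + V) (r(H, V) = sqrt(3 + V) + 8 = 8 + sqrt(3 + V))
-255*(I(23, 3*5 + S(1)) + r(5, -20)) = -255*(23 + (8 + sqrt(3 - 20))) = -255*(23 + (8 + sqrt(-17))) = -255*(23 + (8 + I*sqrt(17))) = -255*(31 + I*sqrt(17)) = -7905 - 255*I*sqrt(17)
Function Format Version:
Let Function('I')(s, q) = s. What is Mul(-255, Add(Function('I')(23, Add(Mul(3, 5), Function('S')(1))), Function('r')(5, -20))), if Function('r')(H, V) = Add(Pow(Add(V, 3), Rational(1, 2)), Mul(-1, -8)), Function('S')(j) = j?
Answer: Add(-7905, Mul(-255, I, Pow(17, Rational(1, 2)))) ≈ Add(-7905.0, Mul(-1051.4, I))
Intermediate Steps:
Function('r')(H, V) = Add(8, Pow(Add(3, V), Rational(1, 2))) (Function('r')(H, V) = Add(Pow(Add(3, V), Rational(1, 2)), 8) = Add(8, Pow(Add(3, V), Rational(1, 2))))
Mul(-255, Add(Function('I')(23, Add(Mul(3, 5), Function('S')(1))), Function('r')(5, -20))) = Mul(-255, Add(23, Add(8, Pow(Add(3, -20), Rational(1, 2))))) = Mul(-255, Add(23, Add(8, Pow(-17, Rational(1, 2))))) = Mul(-255, Add(23, Add(8, Mul(I, Pow(17, Rational(1, 2)))))) = Mul(-255, Add(31, Mul(I, Pow(17, Rational(1, 2))))) = Add(-7905, Mul(-255, I, Pow(17, Rational(1, 2))))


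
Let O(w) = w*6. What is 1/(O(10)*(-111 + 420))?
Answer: 1/18540 ≈ 5.3937e-5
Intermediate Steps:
O(w) = 6*w
1/(O(10)*(-111 + 420)) = 1/((6*10)*(-111 + 420)) = 1/(60*309) = 1/18540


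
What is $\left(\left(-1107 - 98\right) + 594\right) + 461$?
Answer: $-150$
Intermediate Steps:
$\left(\left(-1107 - 98\right) + 594\right) + 461 = \left(-1205 + 594\right) + 461 = -611 + 461 = -150$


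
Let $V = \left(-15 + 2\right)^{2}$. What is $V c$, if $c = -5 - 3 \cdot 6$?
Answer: $-3887$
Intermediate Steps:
$V = 169$ ($V = \left(-13\right)^{2} = 169$)
$c = -23$ ($c = -5 - 18 = -23$)
$V c = 169 \left(-23\right) = -3887$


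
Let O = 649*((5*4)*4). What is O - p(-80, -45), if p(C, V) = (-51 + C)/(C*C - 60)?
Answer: 329172931/6340 ≈ 51920.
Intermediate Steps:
p(C, V) = (-51 + C)/(-60 + C²) (p(C, V) = (-51 + C)/(C² - 60) = (-51 + C)/(-60 + C²))
O = 51920 (O = 649*(20*4) = 649*80 = 51920)
O - p(-80, -45) = 51920 - (-51 - 80)/(-60 + (-80)²) = 51920 - (-131)/(-60 + 6400) = 51920 - (-131)/6340 = 51920 - 1*(-131/6340) = 51920 + 131/6340 = 329172931/6340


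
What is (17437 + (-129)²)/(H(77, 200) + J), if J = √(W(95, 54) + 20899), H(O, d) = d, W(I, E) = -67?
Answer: 425975/1198 - 17039*√1302/2396 ≈ 98.968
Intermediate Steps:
J = 4*√1302 (J = √(-67 + 20899) = √20832 = 4*√1302 ≈ 144.33)
(17437 + (-129)²)/(H(77, 200) + J) = (17437 + (-129)²)/(200 + 4*√1302) = (17437 + 16641)/(200 + 4*√1302) = 34078/(200 + 4*√1302)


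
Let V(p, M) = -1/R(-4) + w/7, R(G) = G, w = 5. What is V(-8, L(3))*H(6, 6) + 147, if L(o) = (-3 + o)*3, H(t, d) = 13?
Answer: 4467/28 ≈ 159.54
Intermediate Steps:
L(o) = -9 + 3*o
V(p, M) = 27/28 (V(p, M) = -1/(-4) + 5/7 = -1*(-¼) + 5*(⅐) = ¼ + 5/7 = 27/28)
V(-8, L(3))*H(6, 6) + 147 = (27/28)*13 + 147 = 351/28 + 147 = 4467/28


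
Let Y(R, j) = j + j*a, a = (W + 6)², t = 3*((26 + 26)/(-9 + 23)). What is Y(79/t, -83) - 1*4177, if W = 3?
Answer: -10983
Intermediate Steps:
t = 78/7 (t = 3*(52/14) = 3*(52*(1/14)) = 3*(26/7) = 78/7 ≈ 11.143)
a = 81 (a = (3 + 6)² = 9² = 81)
Y(R, j) = 82*j (Y(R, j) = j + j*81 = j + 81*j = 82*j)
Y(79/t, -83) - 1*4177 = 82*(-83) - 1*4177 = -6806 - 4177 = -10983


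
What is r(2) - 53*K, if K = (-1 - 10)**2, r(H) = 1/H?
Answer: -12825/2 ≈ -6412.5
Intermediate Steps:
K = 121 (K = (-11)**2 = 121)
r(2) - 53*K = 1/2 - 53*121 = 1/2 - 6413 = -12825/2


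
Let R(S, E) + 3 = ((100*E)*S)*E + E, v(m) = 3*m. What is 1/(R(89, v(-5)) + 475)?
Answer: 1/2002957 ≈ 4.9926e-7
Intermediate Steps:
R(S, E) = -3 + E + 100*S*E**2 (R(S, E) = -3 + (((100*E)*S)*E + E) = -3 + ((100*E*S)*E + E) = -3 + (100*S*E**2 + E) = -3 + (E + 100*S*E**2) = -3 + E + 100*S*E**2)
1/(R(89, v(-5)) + 475) = 1/((-3 + 3*(-5) + 100*89*(3*(-5))**2) + 475) = 1/((-3 - 15 + 100*89*(-15)**2) + 475) = 1/((-3 - 15 + 100*89*225) + 475) = 1/((-3 - 15 + 2002500) + 475) = 1/(2002482 + 475) = 1/2002957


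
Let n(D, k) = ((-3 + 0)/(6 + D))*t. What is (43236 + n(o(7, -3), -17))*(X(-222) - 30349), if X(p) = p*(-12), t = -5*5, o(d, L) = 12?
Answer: -7182624085/6 ≈ -1.1971e+9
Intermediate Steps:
t = -25
X(p) = -12*p
n(D, k) = 75/(6 + D) (n(D, k) = ((-3 + 0)/(6 + D))*(-25) = -3/(6 + D)*(-25) = 75/(6 + D))
(43236 + n(o(7, -3), -17))*(X(-222) - 30349) = (43236 + 75/(6 + 12))*(-12*(-222) - 30349) = (43236 + 75/18)*(2664 - 30349) = (43236 + 75*(1/18))*(-27685) = (43236 + 25/6)*(-27685) = (259441/6)*(-27685) = -7182624085/6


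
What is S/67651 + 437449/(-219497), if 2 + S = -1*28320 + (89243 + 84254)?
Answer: 2271614676/14849191547 ≈ 0.15298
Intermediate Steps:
S = 145175 (S = -2 + (-1*28320 + (89243 + 84254)) = -2 + (-28320 + 173497) = -2 + 145177 = 145175)
S/67651 + 437449/(-219497) = 145175/67651 + 437449/(-219497) = 145175*(1/67651) + 437449*(-1/219497) = 145175/67651 - 437449/219497 = 2271614676/14849191547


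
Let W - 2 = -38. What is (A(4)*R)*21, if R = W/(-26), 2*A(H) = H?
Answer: 756/13 ≈ 58.154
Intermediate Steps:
W = -36 (W = 2 - 38 = -36)
A(H) = H/2
R = 18/13 (R = -36/(-26) = -36*(-1/26) = 18/13 ≈ 1.3846)
(A(4)*R)*21 = (((½)*4)*(18/13))*21 = (2*(18/13))*21 = (36/13)*21 = 756/13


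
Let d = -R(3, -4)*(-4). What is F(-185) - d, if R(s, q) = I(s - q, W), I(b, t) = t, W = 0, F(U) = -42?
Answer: -42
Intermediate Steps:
R(s, q) = 0
d = 0 (d = -1*0*(-4) = 0*(-4) = 0)
F(-185) - d = -42 - 1*0 = -42 + 0 = -42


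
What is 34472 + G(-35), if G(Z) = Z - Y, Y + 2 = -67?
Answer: 34506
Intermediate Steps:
Y = -69 (Y = -2 - 67 = -69)
G(Z) = 69 + Z (G(Z) = Z - 1*(-69) = Z + 69 = 69 + Z)
34472 + G(-35) = 34472 + (69 - 35) = 34472 + 34 = 34506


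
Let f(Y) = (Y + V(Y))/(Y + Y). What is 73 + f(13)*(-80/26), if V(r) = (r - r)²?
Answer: 929/13 ≈ 71.462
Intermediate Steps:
V(r) = 0 (V(r) = 0² = 0)
f(Y) = ½ (f(Y) = (Y + 0)/(Y + Y) = Y/((2*Y)) = Y*(1/(2*Y)) = ½)
73 + f(13)*(-80/26) = 73 + (-80/26)/2 = 73 + (-80*1/26)/2 = 73 + (½)*(-40/13) = 73 - 20/13 = 929/13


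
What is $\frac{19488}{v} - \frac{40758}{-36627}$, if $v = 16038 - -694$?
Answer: $\frac{116312486}{51070247} \approx 2.2775$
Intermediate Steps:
$v = 16732$ ($v = 16038 + 694 = 16732$)
$\frac{19488}{v} - \frac{40758}{-36627} = \frac{19488}{16732} - \frac{40758}{-36627} = 19488 \cdot \frac{1}{16732} - - \frac{13586}{12209} = \frac{4872}{4183} + \frac{13586}{12209} = \frac{116312486}{51070247}$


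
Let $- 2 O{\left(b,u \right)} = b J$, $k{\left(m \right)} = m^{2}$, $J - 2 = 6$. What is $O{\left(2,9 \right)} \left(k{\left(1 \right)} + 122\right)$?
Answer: $-984$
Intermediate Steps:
$J = 8$ ($J = 2 + 6 = 8$)
$O{\left(b,u \right)} = - 4 b$ ($O{\left(b,u \right)} = - \frac{b 8}{2} = - \frac{8 b}{2} = - 4 b$)
$O{\left(2,9 \right)} \left(k{\left(1 \right)} + 122\right) = \left(-4\right) 2 \left(1^{2} + 122\right) = - 8 \left(1 + 122\right) = \left(-8\right) 123 = -984$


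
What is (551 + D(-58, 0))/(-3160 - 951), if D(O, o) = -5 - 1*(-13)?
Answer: -559/4111 ≈ -0.13598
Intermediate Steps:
D(O, o) = 8 (D(O, o) = -5 + 13 = 8)
(551 + D(-58, 0))/(-3160 - 951) = (551 + 8)/(-3160 - 951) = 559/(-4111) = 559*(-1/4111) = -559/4111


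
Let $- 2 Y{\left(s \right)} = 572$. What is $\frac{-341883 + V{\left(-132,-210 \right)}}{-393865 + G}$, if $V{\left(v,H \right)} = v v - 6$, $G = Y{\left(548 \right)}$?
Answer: $\frac{324465}{394151} \approx 0.8232$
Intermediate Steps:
$Y{\left(s \right)} = -286$ ($Y{\left(s \right)} = \left(- \frac{1}{2}\right) 572 = -286$)
$G = -286$
$V{\left(v,H \right)} = -6 + v^{2}$ ($V{\left(v,H \right)} = v^{2} - 6 = -6 + v^{2}$)
$\frac{-341883 + V{\left(-132,-210 \right)}}{-393865 + G} = \frac{-341883 - \left(6 - \left(-132\right)^{2}\right)}{-393865 - 286} = \frac{-341883 + \left(-6 + 17424\right)}{-394151} = \left(-341883 + 17418\right) \left(- \frac{1}{394151}\right) = \left(-324465\right) \left(- \frac{1}{394151}\right) = \frac{324465}{394151}$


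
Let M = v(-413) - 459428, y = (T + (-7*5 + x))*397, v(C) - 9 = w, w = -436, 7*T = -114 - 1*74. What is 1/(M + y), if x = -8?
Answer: -7/3413118 ≈ -2.0509e-6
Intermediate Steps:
T = -188/7 (T = (-114 - 1*74)/7 = (-114 - 74)/7 = (1/7)*(-188) = -188/7 ≈ -26.857)
v(C) = -427 (v(C) = 9 - 436 = -427)
y = -194133/7 (y = (-188/7 + (-7*5 - 8))*397 = (-188/7 + (-35 - 8))*397 = (-188/7 - 43)*397 = -489/7*397 = -194133/7 ≈ -27733.)
M = -459855 (M = -427 - 459428 = -459855)
1/(M + y) = 1/(-459855 - 194133/7) = 1/(-3413118/7) = -7/3413118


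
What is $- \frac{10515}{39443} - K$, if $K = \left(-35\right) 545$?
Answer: $\frac{752364710}{39443} \approx 19075.0$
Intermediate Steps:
$K = -19075$
$- \frac{10515}{39443} - K = - \frac{10515}{39443} - -19075 = \left(-10515\right) \frac{1}{39443} + 19075 = - \frac{10515}{39443} + 19075 = \frac{752364710}{39443}$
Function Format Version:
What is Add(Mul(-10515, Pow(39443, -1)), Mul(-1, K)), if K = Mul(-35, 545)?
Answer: Rational(752364710, 39443) ≈ 19075.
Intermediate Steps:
K = -19075
Add(Mul(-10515, Pow(39443, -1)), Mul(-1, K)) = Add(Mul(-10515, Pow(39443, -1)), Mul(-1, -19075)) = Add(Mul(-10515, Rational(1, 39443)), 19075) = Add(Rational(-10515, 39443), 19075) = Rational(752364710, 39443)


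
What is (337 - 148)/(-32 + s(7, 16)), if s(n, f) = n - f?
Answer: -189/41 ≈ -4.6098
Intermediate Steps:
(337 - 148)/(-32 + s(7, 16)) = (337 - 148)/(-32 + (7 - 1*16)) = 189/(-32 + (7 - 16)) = 189/(-32 - 9) = 189/(-41) = 189*(-1/41) = -189/41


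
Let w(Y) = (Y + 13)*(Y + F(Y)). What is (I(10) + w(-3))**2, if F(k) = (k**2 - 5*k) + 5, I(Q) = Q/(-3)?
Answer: 592900/9 ≈ 65878.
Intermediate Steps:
I(Q) = -Q/3 (I(Q) = Q*(-1/3) = -Q/3)
F(k) = 5 + k**2 - 5*k
w(Y) = (13 + Y)*(5 + Y**2 - 4*Y) (w(Y) = (Y + 13)*(Y + (5 + Y**2 - 5*Y)) = (13 + Y)*(5 + Y**2 - 4*Y))
(I(10) + w(-3))**2 = (-1/3*10 + (65 + (-3)**3 - 47*(-3) + 9*(-3)**2))**2 = (-10/3 + (65 - 27 + 141 + 9*9))**2 = (-10/3 + (65 - 27 + 141 + 81))**2 = (-10/3 + 260)**2 = (770/3)**2 = 592900/9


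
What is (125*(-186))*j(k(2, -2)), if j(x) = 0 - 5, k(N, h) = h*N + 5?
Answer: 116250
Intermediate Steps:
k(N, h) = 5 + N*h (k(N, h) = N*h + 5 = 5 + N*h)
j(x) = -5
(125*(-186))*j(k(2, -2)) = (125*(-186))*(-5) = -23250*(-5) = 116250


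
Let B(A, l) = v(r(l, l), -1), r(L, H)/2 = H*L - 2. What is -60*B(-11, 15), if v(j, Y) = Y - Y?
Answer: 0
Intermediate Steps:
r(L, H) = -4 + 2*H*L (r(L, H) = 2*(H*L - 2) = 2*(-2 + H*L) = -4 + 2*H*L)
v(j, Y) = 0
B(A, l) = 0
-60*B(-11, 15) = -60*0 = 0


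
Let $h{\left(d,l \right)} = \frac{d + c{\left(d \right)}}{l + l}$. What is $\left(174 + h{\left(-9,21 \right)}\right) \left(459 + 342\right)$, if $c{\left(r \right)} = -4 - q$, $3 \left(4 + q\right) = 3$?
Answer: $\frac{974283}{7} \approx 1.3918 \cdot 10^{5}$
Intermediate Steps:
$q = -3$ ($q = -4 + \frac{1}{3} \cdot 3 = -4 + 1 = -3$)
$c{\left(r \right)} = -1$ ($c{\left(r \right)} = -4 - -3 = -4 + 3 = -1$)
$h{\left(d,l \right)} = \frac{-1 + d}{2 l}$ ($h{\left(d,l \right)} = \frac{d - 1}{l + l} = \frac{-1 + d}{2 l}$)
$\left(174 + h{\left(-9,21 \right)}\right) \left(459 + 342\right) = \left(174 + \frac{-1 - 9}{2 \cdot 21}\right) \left(459 + 342\right) = \left(174 + \frac{1}{2} \cdot \frac{1}{21} \left(-10\right)\right) 801 = \left(174 - \frac{5}{21}\right) 801 = \frac{3649}{21} \cdot 801 = \frac{974283}{7}$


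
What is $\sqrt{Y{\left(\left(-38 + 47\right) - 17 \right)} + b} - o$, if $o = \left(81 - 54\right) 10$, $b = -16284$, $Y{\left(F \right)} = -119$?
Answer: $-270 + i \sqrt{16403} \approx -270.0 + 128.07 i$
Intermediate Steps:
$o = 270$ ($o = 27 \cdot 10 = 270$)
$\sqrt{Y{\left(\left(-38 + 47\right) - 17 \right)} + b} - o = \sqrt{-119 - 16284} - 270 = \sqrt{-16403} - 270 = i \sqrt{16403} - 270 = -270 + i \sqrt{16403}$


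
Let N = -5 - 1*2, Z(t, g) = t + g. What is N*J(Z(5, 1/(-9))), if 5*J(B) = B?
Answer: -308/45 ≈ -6.8444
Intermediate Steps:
Z(t, g) = g + t
N = -7 (N = -5 - 2 = -7)
J(B) = B/5
N*J(Z(5, 1/(-9))) = -7*(1/(-9) + 5)/5 = -7*(-⅑ + 5)/5 = -7*44/(5*9) = -7*44/45 = -308/45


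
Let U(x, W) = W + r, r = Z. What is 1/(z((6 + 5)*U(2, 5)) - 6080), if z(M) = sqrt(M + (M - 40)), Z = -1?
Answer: -380/2310397 - sqrt(3)/9241588 ≈ -0.00016466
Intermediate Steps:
r = -1
U(x, W) = -1 + W (U(x, W) = W - 1 = -1 + W)
z(M) = sqrt(-40 + 2*M) (z(M) = sqrt(M + (-40 + M)) = sqrt(-40 + 2*M))
1/(z((6 + 5)*U(2, 5)) - 6080) = 1/(sqrt(-40 + 2*((6 + 5)*(-1 + 5))) - 6080) = 1/(sqrt(-40 + 2*(11*4)) - 6080) = 1/(sqrt(-40 + 2*44) - 6080) = 1/(sqrt(-40 + 88) - 6080) = 1/(sqrt(48) - 6080) = 1/(4*sqrt(3) - 6080) = 1/(-6080 + 4*sqrt(3))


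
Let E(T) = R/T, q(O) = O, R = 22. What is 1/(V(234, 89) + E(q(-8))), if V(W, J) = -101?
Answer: -4/415 ≈ -0.0096385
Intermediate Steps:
E(T) = 22/T
1/(V(234, 89) + E(q(-8))) = 1/(-101 + 22/(-8)) = 1/(-101 + 22*(-⅛)) = 1/(-101 - 11/4) = 1/(-415/4) = -4/415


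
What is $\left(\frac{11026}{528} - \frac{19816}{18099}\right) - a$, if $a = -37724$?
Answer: $\frac{60114983609}{1592712} \approx 37744.0$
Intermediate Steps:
$\left(\frac{11026}{528} - \frac{19816}{18099}\right) - a = \left(\frac{11026}{528} - \frac{19816}{18099}\right) - -37724 = \left(11026 \cdot \frac{1}{528} - \frac{19816}{18099}\right) + 37724 = \left(\frac{5513}{264} - \frac{19816}{18099}\right) + 37724 = \frac{31516121}{1592712} + 37724 = \frac{60114983609}{1592712}$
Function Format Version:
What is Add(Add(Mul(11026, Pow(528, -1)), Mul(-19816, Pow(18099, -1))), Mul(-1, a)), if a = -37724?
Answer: Rational(60114983609, 1592712) ≈ 37744.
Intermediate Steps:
Add(Add(Mul(11026, Pow(528, -1)), Mul(-19816, Pow(18099, -1))), Mul(-1, a)) = Add(Add(Mul(11026, Pow(528, -1)), Mul(-19816, Pow(18099, -1))), Mul(-1, -37724)) = Add(Add(Mul(11026, Rational(1, 528)), Mul(-19816, Rational(1, 18099))), 37724) = Add(Add(Rational(5513, 264), Rational(-19816, 18099)), 37724) = Add(Rational(31516121, 1592712), 37724) = Rational(60114983609, 1592712)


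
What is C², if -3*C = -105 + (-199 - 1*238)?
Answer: 293764/9 ≈ 32640.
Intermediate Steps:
C = 542/3 (C = -(-105 + (-199 - 1*238))/3 = -(-105 + (-199 - 238))/3 = -(-105 - 437)/3 = -⅓*(-542) = 542/3 ≈ 180.67)
C² = (542/3)² = 293764/9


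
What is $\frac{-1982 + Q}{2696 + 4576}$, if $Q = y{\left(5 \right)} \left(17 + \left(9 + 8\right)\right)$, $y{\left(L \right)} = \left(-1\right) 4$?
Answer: $- \frac{353}{1212} \approx -0.29125$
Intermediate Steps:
$y{\left(L \right)} = -4$
$Q = -136$ ($Q = - 4 \left(17 + \left(9 + 8\right)\right) = - 4 \left(17 + 17\right) = \left(-4\right) 34 = -136$)
$\frac{-1982 + Q}{2696 + 4576} = \frac{-1982 - 136}{2696 + 4576} = - \frac{2118}{7272} = \left(-2118\right) \frac{1}{7272} = - \frac{353}{1212}$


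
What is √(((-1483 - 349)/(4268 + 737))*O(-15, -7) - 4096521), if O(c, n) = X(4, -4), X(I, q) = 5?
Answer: I*√4104719972353/1001 ≈ 2024.0*I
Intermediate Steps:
O(c, n) = 5
√(((-1483 - 349)/(4268 + 737))*O(-15, -7) - 4096521) = √(((-1483 - 349)/(4268 + 737))*5 - 4096521) = √(-1832/5005*5 - 4096521) = √(-1832/1001 - 4096521) = √(-4100619353/1001) = I*√4104719972353/1001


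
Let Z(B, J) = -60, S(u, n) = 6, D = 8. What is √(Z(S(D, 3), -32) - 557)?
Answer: I*√617 ≈ 24.839*I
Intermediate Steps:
√(Z(S(D, 3), -32) - 557) = √(-60 - 557) = √(-617) = I*√617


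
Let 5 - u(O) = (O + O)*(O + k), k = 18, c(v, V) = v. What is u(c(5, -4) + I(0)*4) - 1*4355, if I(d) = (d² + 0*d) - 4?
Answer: -4196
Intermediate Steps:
I(d) = -4 + d² (I(d) = (d² + 0) - 4 = d² - 4 = -4 + d²)
u(O) = 5 - 2*O*(18 + O) (u(O) = 5 - (O + O)*(O + 18) = 5 - 2*O*(18 + O))
u(c(5, -4) + I(0)*4) - 1*4355 = (5 - 36*(5 + (-4 + 0²)*4) - 2*(5 + (-4 + 0²)*4)²) - 1*4355 = (5 - 36*(5 + (-4 + 0)*4) - 2*(5 + (-4 + 0)*4)²) - 4355 = (5 - 36*(5 - 4*4) - 2*(5 - 4*4)²) - 4355 = (5 - 36*(5 - 16) - 2*(5 - 16)²) - 4355 = (5 - 36*(-11) - 2*(-11)²) - 4355 = (5 + 396 - 2*121) - 4355 = (5 + 396 - 242) - 4355 = 159 - 4355 = -4196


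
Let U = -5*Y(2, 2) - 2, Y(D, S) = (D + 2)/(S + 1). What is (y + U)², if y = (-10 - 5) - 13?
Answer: 12100/9 ≈ 1344.4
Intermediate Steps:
Y(D, S) = (2 + D)/(1 + S)
y = -28 (y = -15 - 13 = -28)
U = -26/3 (U = -5*(2 + 2)/(1 + 2) - 2 = -5*4/3 - 2 = -20/3 - 2 = -26/3 ≈ -8.6667)
(y + U)² = (-28 - 26/3)² = (-110/3)² = 12100/9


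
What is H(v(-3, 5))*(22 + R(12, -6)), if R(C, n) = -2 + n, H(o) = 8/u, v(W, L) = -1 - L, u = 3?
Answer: 112/3 ≈ 37.333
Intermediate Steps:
H(o) = 8/3
H(v(-3, 5))*(22 + R(12, -6)) = 8*(22 + (-2 - 6))/3 = 8*(22 - 8)/3 = (8/3)*14 = 112/3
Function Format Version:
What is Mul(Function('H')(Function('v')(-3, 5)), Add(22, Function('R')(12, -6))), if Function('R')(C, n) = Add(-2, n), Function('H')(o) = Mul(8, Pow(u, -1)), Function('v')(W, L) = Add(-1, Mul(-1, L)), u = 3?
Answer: Rational(112, 3) ≈ 37.333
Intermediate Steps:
Function('H')(o) = Rational(8, 3) (Function('H')(o) = Mul(8, Pow(3, -1)) = Mul(8, Rational(1, 3)) = Rational(8, 3))
Mul(Function('H')(Function('v')(-3, 5)), Add(22, Function('R')(12, -6))) = Mul(Rational(8, 3), Add(22, Add(-2, -6))) = Mul(Rational(8, 3), Add(22, -8)) = Mul(Rational(8, 3), 14) = Rational(112, 3)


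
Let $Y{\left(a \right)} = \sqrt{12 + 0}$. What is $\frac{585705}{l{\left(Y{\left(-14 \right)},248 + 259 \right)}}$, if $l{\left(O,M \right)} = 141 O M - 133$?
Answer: $\frac{77898765}{61324676339} + \frac{83740586670 \sqrt{3}}{61324676339} \approx 2.3664$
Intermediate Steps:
$Y{\left(a \right)} = 2 \sqrt{3}$ ($Y{\left(a \right)} = \sqrt{12} = 2 \sqrt{3}$)
$l{\left(O,M \right)} = -133 + 141 M O$ ($l{\left(O,M \right)} = 141 M O - 133 = -133 + 141 M O$)
$\frac{585705}{l{\left(Y{\left(-14 \right)},248 + 259 \right)}} = \frac{585705}{-133 + 141 \left(248 + 259\right) 2 \sqrt{3}} = \frac{585705}{-133 + 141 \cdot 507 \cdot 2 \sqrt{3}} = \frac{585705}{-133 + 142974 \sqrt{3}}$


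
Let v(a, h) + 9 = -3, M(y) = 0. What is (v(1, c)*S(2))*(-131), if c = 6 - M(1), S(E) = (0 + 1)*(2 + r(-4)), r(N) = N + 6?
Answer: 6288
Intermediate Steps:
r(N) = 6 + N
S(E) = 4 (S(E) = (0 + 1)*(2 + (6 - 4)) = 1*(2 + 2) = 1*4 = 4)
c = 6 (c = 6 - 1*0 = 6 + 0 = 6)
v(a, h) = -12 (v(a, h) = -9 - 3 = -12)
(v(1, c)*S(2))*(-131) = -12*4*(-131) = -48*(-131) = 6288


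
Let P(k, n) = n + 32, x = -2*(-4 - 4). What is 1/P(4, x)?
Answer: 1/48 ≈ 0.020833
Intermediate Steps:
x = 16 (x = -2*(-8) = 16)
P(k, n) = 32 + n
1/P(4, x) = 1/(32 + 16) = 1/48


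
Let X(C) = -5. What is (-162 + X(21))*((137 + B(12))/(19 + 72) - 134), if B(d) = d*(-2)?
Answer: 2017527/91 ≈ 22171.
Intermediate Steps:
B(d) = -2*d
(-162 + X(21))*((137 + B(12))/(19 + 72) - 134) = (-162 - 5)*((137 - 2*12)/(19 + 72) - 134) = -167*((137 - 24)/91 - 134) = -167*(113*(1/91) - 134) = -167*(113/91 - 134) = -167*(-12081/91) = 2017527/91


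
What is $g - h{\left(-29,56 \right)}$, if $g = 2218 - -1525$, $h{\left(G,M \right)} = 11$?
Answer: $3732$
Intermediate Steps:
$g = 3743$ ($g = 2218 + 1525 = 3743$)
$g - h{\left(-29,56 \right)} = 3743 - 11 = 3732$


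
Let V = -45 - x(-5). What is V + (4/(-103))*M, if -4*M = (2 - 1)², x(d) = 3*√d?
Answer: -4634/103 - 3*I*√5 ≈ -44.99 - 6.7082*I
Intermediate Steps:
V = -45 - 3*I*√5 (V = -45 - 3*√(-5) = -45 - 3*I*√5 ≈ -45.0 - 6.7082*I)
M = -¼ (M = -(2 - 1)²/4 = -¼*1² = -¼*1 = -¼ ≈ -0.25000)
V + (4/(-103))*M = (-45 - 3*I*√5) + (4/(-103))*(-¼) = (-45 - 3*I*√5) + (4*(-1/103))*(-¼) = (-45 - 3*I*√5) - 4/103*(-¼) = (-45 - 3*I*√5) + 1/103 = -4634/103 - 3*I*√5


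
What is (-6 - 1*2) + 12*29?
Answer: 340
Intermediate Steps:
(-6 - 1*2) + 12*29 = (-6 - 2) + 348 = -8 + 348 = 340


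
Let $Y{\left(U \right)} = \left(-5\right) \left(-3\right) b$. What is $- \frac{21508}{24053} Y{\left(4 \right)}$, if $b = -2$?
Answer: $\frac{645240}{24053} \approx 26.826$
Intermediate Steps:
$Y{\left(U \right)} = -30$ ($Y{\left(U \right)} = \left(-5\right) \left(-3\right) \left(-2\right) = 15 \left(-2\right) = -30$)
$- \frac{21508}{24053} Y{\left(4 \right)} = - \frac{21508}{24053} \left(-30\right) = \left(-21508\right) \frac{1}{24053} \left(-30\right) = \left(- \frac{21508}{24053}\right) \left(-30\right) = \frac{645240}{24053}$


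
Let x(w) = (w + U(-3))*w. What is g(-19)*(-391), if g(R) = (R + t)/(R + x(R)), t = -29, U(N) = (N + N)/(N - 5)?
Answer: 1088/19 ≈ 57.263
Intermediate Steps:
U(N) = 2*N/(-5 + N) (U(N) = (2*N)/(-5 + N) = 2*N/(-5 + N))
x(w) = w*(¾ + w) (x(w) = (w + 2*(-3)/(-5 - 3))*w = (w + 2*(-3)/(-8))*w = (w + 2*(-3)*(-⅛))*w = (w + ¾)*w = (¾ + w)*w = w*(¾ + w))
g(R) = (-29 + R)/(R + R*(3 + 4*R)/4) (g(R) = (R - 29)/(R + R*(3 + 4*R)/4) = (-29 + R)/(R + R*(3 + 4*R)/4))
g(-19)*(-391) = (4*(-29 - 19)/(-19*(7 + 4*(-19))))*(-391) = (4*(-1/19)*(-48)/(7 - 76))*(-391) = (4*(-1/19)*(-48)/(-69))*(-391) = (4*(-1/19)*(-1/69)*(-48))*(-391) = -64/437*(-391) = 1088/19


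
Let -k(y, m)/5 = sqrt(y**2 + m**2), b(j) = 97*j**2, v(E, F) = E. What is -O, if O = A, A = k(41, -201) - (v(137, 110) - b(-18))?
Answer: -31291 + 5*sqrt(42082) ≈ -30265.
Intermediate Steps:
k(y, m) = -5*sqrt(m**2 + y**2) (k(y, m) = -5*sqrt(y**2 + m**2) = -5*sqrt(m**2 + y**2))
A = 31291 - 5*sqrt(42082) (A = -5*sqrt((-201)**2 + 41**2) - (137 - 97*(-18)**2) = -5*sqrt(40401 + 1681) - (137 - 97*324) = -5*sqrt(42082) - (137 - 1*31428) = -5*sqrt(42082) - (137 - 31428) = -5*sqrt(42082) - 1*(-31291) = -5*sqrt(42082) + 31291 = 31291 - 5*sqrt(42082) ≈ 30265.)
O = 31291 - 5*sqrt(42082) ≈ 30265.
-O = -(31291 - 5*sqrt(42082)) = -31291 + 5*sqrt(42082)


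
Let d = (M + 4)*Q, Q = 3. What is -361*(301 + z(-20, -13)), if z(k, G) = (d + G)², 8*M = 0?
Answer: -109022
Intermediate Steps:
M = 0 (M = (⅛)*0 = 0)
d = 12 (d = (0 + 4)*3 = 4*3 = 12)
z(k, G) = (12 + G)²
-361*(301 + z(-20, -13)) = -361*(301 + (12 - 13)²) = -361*(301 + (-1)²) = -361*(301 + 1) = -361*302 = -109022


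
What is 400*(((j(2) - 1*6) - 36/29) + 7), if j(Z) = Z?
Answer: 20400/29 ≈ 703.45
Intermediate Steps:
400*(((j(2) - 1*6) - 36/29) + 7) = 400*(((2 - 1*6) - 36/29) + 7) = 400*(((2 - 6) - 36*1/29) + 7) = 400*((-4 - 36/29) + 7) = 400*(-152/29 + 7) = 400*(51/29) = 20400/29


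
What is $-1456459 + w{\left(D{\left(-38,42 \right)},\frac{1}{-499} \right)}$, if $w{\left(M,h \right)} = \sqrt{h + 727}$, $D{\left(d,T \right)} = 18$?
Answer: $-1456459 + \frac{6 \sqrt{5028423}}{499} \approx -1.4564 \cdot 10^{6}$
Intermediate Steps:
$w{\left(M,h \right)} = \sqrt{727 + h}$
$-1456459 + w{\left(D{\left(-38,42 \right)},\frac{1}{-499} \right)} = -1456459 + \sqrt{727 + \frac{1}{-499}} = -1456459 + \sqrt{727 - \frac{1}{499}} = -1456459 + \sqrt{\frac{362772}{499}} = -1456459 + \frac{6 \sqrt{5028423}}{499}$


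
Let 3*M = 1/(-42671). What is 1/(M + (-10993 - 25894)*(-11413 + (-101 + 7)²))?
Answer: 128013/12168634023386 ≈ 1.0520e-8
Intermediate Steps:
M = -1/128013 (M = (⅓)/(-42671) = (⅓)*(-1/42671) = -1/128013 ≈ -7.8117e-6)
1/(M + (-10993 - 25894)*(-11413 + (-101 + 7)²)) = 1/(-1/128013 + (-10993 - 25894)*(-11413 + (-101 + 7)²)) = 1/(-1/128013 - 36887*(-11413 + (-94)²)) = 1/(-1/128013 - 36887*(-11413 + 8836)) = 1/(-1/128013 - 36887*(-2577)) = 1/(-1/128013 + 95057799) = 1/(12168634023386/128013) = 128013/12168634023386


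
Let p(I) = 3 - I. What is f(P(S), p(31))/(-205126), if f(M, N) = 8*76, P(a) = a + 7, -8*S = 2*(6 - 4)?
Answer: -304/102563 ≈ -0.0029640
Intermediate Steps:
S = -1/2 (S = -(6 - 4)/4 = -2/4 = -1/8*4 = -1/2 ≈ -0.50000)
P(a) = 7 + a
f(M, N) = 608
f(P(S), p(31))/(-205126) = 608/(-205126) = 608*(-1/205126) = -304/102563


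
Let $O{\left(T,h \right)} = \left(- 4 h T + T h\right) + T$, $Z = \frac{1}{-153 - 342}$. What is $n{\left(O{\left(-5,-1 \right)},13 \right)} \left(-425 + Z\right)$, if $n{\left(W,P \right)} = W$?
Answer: $\frac{841504}{99} \approx 8500.0$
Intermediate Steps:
$Z = - \frac{1}{495}$ ($Z = \frac{1}{-153 - 342} = \frac{1}{-495} = - \frac{1}{495} \approx -0.0020202$)
$O{\left(T,h \right)} = T - 3 T h$ ($O{\left(T,h \right)} = \left(- 4 T h + T h\right) + T = - 3 T h + T = T - 3 T h$)
$n{\left(O{\left(-5,-1 \right)},13 \right)} \left(-425 + Z\right) = - 5 \left(1 - -3\right) \left(-425 - \frac{1}{495}\right) = - 5 \left(1 + 3\right) \left(- \frac{210376}{495}\right) = \left(-5\right) 4 \left(- \frac{210376}{495}\right) = \left(-20\right) \left(- \frac{210376}{495}\right) = \frac{841504}{99}$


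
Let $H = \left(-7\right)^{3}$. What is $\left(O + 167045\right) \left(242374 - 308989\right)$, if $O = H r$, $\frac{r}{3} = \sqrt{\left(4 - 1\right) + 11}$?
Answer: $-11127702675 + 68546835 \sqrt{14} \approx -1.0871 \cdot 10^{10}$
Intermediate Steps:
$H = -343$
$r = 3 \sqrt{14}$ ($r = 3 \sqrt{\left(4 - 1\right) + 11} = 3 \sqrt{3 + 11} = 3 \sqrt{14} \approx 11.225$)
$O = - 1029 \sqrt{14}$ ($O = - 343 \cdot 3 \sqrt{14} = - 1029 \sqrt{14} \approx -3850.2$)
$\left(O + 167045\right) \left(242374 - 308989\right) = \left(- 1029 \sqrt{14} + 167045\right) \left(242374 - 308989\right) = \left(167045 - 1029 \sqrt{14}\right) \left(-66615\right) = -11127702675 + 68546835 \sqrt{14}$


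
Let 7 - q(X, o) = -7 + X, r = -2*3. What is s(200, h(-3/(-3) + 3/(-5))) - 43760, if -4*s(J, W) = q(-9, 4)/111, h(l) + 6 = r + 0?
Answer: -19429463/444 ≈ -43760.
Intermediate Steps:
r = -6
q(X, o) = 14 - X (q(X, o) = 7 - (-7 + X) = 7 + (7 - X) = 14 - X)
h(l) = -12 (h(l) = -6 + (-6 + 0) = -6 - 6 = -12)
s(J, W) = -23/444 (s(J, W) = -(14 - 1*(-9))/(4*111) = -(14 + 9)/(4*111) = -23/(4*111) = -¼*23/111 = -23/444)
s(200, h(-3/(-3) + 3/(-5))) - 43760 = -23/444 - 43760 = -19429463/444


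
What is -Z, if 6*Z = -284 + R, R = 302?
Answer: -3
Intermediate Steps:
Z = 3 (Z = (-284 + 302)/6 = (⅙)*18 = 3)
-Z = -1*3 = -3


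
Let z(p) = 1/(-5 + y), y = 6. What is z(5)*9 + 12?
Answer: 21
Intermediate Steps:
z(p) = 1 (z(p) = 1/(-5 + 6) = 1/1 = 1)
z(5)*9 + 12 = 1*9 + 12 = 9 + 12 = 21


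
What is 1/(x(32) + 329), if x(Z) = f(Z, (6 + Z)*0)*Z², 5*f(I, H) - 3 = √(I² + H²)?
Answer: 1/7497 ≈ 0.00013339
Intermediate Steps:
f(I, H) = ⅗ + √(H² + I²)/5 (f(I, H) = ⅗ + √(I² + H²)/5 = ⅗ + √(H² + I²)/5)
x(Z) = Z²*(⅗ + √(Z²)/5) (x(Z) = (⅗ + √(((6 + Z)*0)² + Z²)/5)*Z² = (⅗ + √(0² + Z²)/5)*Z² = (⅗ + √(0 + Z²)/5)*Z² = (⅗ + √(Z²)/5)*Z² = Z²*(⅗ + √(Z²)/5))
1/(x(32) + 329) = 1/((⅕)*32²*(3 + √(32²)) + 329) = 1/((⅕)*1024*(3 + √1024) + 329) = 1/((⅕)*1024*(3 + 32) + 329) = 1/((⅕)*1024*35 + 329) = 1/(7168 + 329) = 1/7497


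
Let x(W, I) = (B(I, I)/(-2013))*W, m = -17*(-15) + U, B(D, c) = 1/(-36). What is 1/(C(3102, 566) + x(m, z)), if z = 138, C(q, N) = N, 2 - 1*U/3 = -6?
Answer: 8052/4557463 ≈ 0.0017668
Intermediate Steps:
U = 24 (U = 6 - 3*(-6) = 6 + 18 = 24)
B(D, c) = -1/36
m = 279 (m = -17*(-15) + 24 = 255 + 24 = 279)
x(W, I) = W/72468 (x(W, I) = (-1/36/(-2013))*W = (-1/36*(-1/2013))*W = W/72468)
1/(C(3102, 566) + x(m, z)) = 1/(566 + (1/72468)*279) = 1/(566 + 31/8052) = 1/(4557463/8052) = 8052/4557463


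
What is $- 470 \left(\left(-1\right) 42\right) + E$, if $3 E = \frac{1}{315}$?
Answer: $\frac{18654301}{945} \approx 19740.0$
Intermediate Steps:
$E = \frac{1}{945}$ ($E = \frac{1}{3 \cdot 315} = \frac{1}{3} \cdot \frac{1}{315} = \frac{1}{945} \approx 0.0010582$)
$- 470 \left(\left(-1\right) 42\right) + E = - 470 \left(\left(-1\right) 42\right) + \frac{1}{945} = \left(-470\right) \left(-42\right) + \frac{1}{945} = 19740 + \frac{1}{945} = \frac{18654301}{945}$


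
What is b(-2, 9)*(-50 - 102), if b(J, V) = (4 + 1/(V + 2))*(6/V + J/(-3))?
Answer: -9120/11 ≈ -829.09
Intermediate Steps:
b(J, V) = (4 + 1/(2 + V))*(6/V - J/3) (b(J, V) = (4 + 1/(2 + V))*(6/V + J*(-1/3)) = (4 + 1/(2 + V))*(6/V - J/3))
b(-2, 9)*(-50 - 102) = ((1/3)*(162 + 72*9 - 9*(-2)*9 - 4*(-2)*9**2)/(9*(2 + 9)))*(-50 - 102) = ((1/3)*(1/9)*(162 + 648 + 162 - 4*(-2)*81)/11)*(-152) = ((1/3)*(1/9)*(1/11)*(162 + 648 + 162 + 648))*(-152) = ((1/3)*(1/9)*(1/11)*1620)*(-152) = (60/11)*(-152) = -9120/11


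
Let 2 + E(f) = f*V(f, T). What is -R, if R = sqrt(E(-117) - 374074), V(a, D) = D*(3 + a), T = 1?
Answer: -21*I*sqrt(818) ≈ -600.61*I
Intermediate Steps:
E(f) = -2 + f*(3 + f) (E(f) = -2 + f*(1*(3 + f)) = -2 + f*(3 + f))
R = 21*I*sqrt(818) (R = sqrt((-2 - 117*(3 - 117)) - 374074) = sqrt((-2 - 117*(-114)) - 374074) = sqrt((-2 + 13338) - 374074) = sqrt(13336 - 374074) = sqrt(-360738) = 21*I*sqrt(818) ≈ 600.61*I)
-R = -21*I*sqrt(818)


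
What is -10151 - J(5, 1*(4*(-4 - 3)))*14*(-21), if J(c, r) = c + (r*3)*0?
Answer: -8681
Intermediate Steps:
J(c, r) = c (J(c, r) = c + (3*r)*0 = c + 0 = c)
-10151 - J(5, 1*(4*(-4 - 3)))*14*(-21) = -10151 - 5*14*(-21) = -10151 - 70*(-21) = -10151 - 1*(-1470) = -10151 + 1470 = -8681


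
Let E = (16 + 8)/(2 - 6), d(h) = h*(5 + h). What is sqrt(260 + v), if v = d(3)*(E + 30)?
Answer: 2*sqrt(209) ≈ 28.914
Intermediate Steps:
E = -6 (E = 24/(-4) = 24*(-1/4) = -6)
v = 576 (v = (3*(5 + 3))*(-6 + 30) = (3*8)*24 = 24*24 = 576)
sqrt(260 + v) = sqrt(260 + 576) = sqrt(836) = 2*sqrt(209)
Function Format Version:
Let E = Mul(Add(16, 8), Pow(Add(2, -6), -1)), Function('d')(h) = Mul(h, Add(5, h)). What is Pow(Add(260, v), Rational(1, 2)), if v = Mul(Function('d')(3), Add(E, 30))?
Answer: Mul(2, Pow(209, Rational(1, 2))) ≈ 28.914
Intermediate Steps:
E = -6 (E = Mul(24, Pow(-4, -1)) = Mul(24, Rational(-1, 4)) = -6)
v = 576 (v = Mul(Mul(3, Add(5, 3)), Add(-6, 30)) = Mul(Mul(3, 8), 24) = Mul(24, 24) = 576)
Pow(Add(260, v), Rational(1, 2)) = Pow(Add(260, 576), Rational(1, 2)) = Pow(836, Rational(1, 2)) = Mul(2, Pow(209, Rational(1, 2)))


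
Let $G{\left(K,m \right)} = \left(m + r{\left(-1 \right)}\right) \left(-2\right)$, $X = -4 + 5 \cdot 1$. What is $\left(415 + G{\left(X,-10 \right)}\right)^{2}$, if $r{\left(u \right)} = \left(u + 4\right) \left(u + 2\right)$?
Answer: $184041$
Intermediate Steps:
$r{\left(u \right)} = \left(2 + u\right) \left(4 + u\right)$ ($r{\left(u \right)} = \left(4 + u\right) \left(2 + u\right) = \left(2 + u\right) \left(4 + u\right)$)
$X = 1$ ($X = -4 + 5 = 1$)
$G{\left(K,m \right)} = -6 - 2 m$ ($G{\left(K,m \right)} = \left(m + \left(8 + \left(-1\right)^{2} + 6 \left(-1\right)\right)\right) \left(-2\right) = \left(m + \left(8 + 1 - 6\right)\right) \left(-2\right) = \left(m + 3\right) \left(-2\right) = \left(3 + m\right) \left(-2\right) = -6 - 2 m$)
$\left(415 + G{\left(X,-10 \right)}\right)^{2} = \left(415 - -14\right)^{2} = \left(415 + \left(-6 + 20\right)\right)^{2} = \left(415 + 14\right)^{2} = 429^{2} = 184041$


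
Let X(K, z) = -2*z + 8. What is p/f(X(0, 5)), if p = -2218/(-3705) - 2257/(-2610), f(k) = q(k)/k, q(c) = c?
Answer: 943411/644670 ≈ 1.4634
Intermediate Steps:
X(K, z) = 8 - 2*z
f(k) = 1 (f(k) = k/k = 1)
p = 943411/644670 (p = -2218*(-1/3705) - 2257*(-1/2610) = 2218/3705 + 2257/2610 = 943411/644670 ≈ 1.4634)
p/f(X(0, 5)) = (943411/644670)/1 = (943411/644670)*1 = 943411/644670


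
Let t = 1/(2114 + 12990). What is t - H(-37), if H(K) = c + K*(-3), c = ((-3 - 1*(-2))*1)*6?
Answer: -1585919/15104 ≈ -105.00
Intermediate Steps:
c = -6 (c = ((-3 + 2)*1)*6 = -1*1*6 = -1*6 = -6)
H(K) = -6 - 3*K (H(K) = -6 + K*(-3) = -6 - 3*K)
t = 1/15104 ≈ 6.6208e-5
t - H(-37) = 1/15104 - (-6 - 3*(-37)) = 1/15104 - (-6 + 111) = 1/15104 - 1*105 = 1/15104 - 105 = -1585919/15104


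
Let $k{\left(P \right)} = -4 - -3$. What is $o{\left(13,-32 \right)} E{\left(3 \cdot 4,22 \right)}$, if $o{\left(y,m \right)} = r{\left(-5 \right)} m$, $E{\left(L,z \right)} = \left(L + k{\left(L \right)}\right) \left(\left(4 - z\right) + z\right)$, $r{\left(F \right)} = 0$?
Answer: $0$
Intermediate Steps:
$k{\left(P \right)} = -1$ ($k{\left(P \right)} = -4 + 3 = -1$)
$E{\left(L,z \right)} = -4 + 4 L$ ($E{\left(L,z \right)} = \left(L - 1\right) \left(\left(4 - z\right) + z\right) = \left(-1 + L\right) 4 = -4 + 4 L$)
$o{\left(y,m \right)} = 0$ ($o{\left(y,m \right)} = 0 m = 0$)
$o{\left(13,-32 \right)} E{\left(3 \cdot 4,22 \right)} = 0 \left(-4 + 4 \cdot 3 \cdot 4\right) = 0 \left(-4 + 4 \cdot 12\right) = 0 \left(-4 + 48\right) = 0 \cdot 44 = 0$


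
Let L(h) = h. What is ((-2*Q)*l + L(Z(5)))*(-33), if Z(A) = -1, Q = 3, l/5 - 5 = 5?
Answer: 9933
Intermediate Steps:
l = 50 (l = 25 + 5*5 = 25 + 25 = 50)
((-2*Q)*l + L(Z(5)))*(-33) = (-2*3*50 - 1)*(-33) = (-6*50 - 1)*(-33) = (-300 - 1)*(-33) = -301*(-33) = 9933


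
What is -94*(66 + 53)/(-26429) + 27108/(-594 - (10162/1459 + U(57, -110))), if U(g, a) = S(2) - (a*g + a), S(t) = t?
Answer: -465658733116/134631255317 ≈ -3.4588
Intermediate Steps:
U(g, a) = 2 - a - a*g (U(g, a) = 2 - (a*g + a) = 2 - (a + a*g) = 2 + (-a - a*g) = 2 - a - a*g)
-94*(66 + 53)/(-26429) + 27108/(-594 - (10162/1459 + U(57, -110))) = -94*(66 + 53)/(-26429) + 27108/(-594 - (10162/1459 + (2 - 1*(-110) - 1*(-110)*57))) = -94*119*(-1/26429) + 27108/(-594 - (10162*(1/1459) + (2 + 110 + 6270))) = -11186*(-1/26429) + 27108/(-594 - (10162/1459 + 6382)) = 11186/26429 + 27108/(-594 - 1*9321500/1459) = 11186/26429 + 27108/(-594 - 9321500/1459) = 11186/26429 + 27108/(-10188146/1459) = 11186/26429 + 27108*(-1459/10188146) = 11186/26429 - 19775286/5094073 = -465658733116/134631255317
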